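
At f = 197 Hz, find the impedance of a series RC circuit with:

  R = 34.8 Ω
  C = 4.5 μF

Step 1 — Angular frequency: ω = 2π·f = 2π·197 = 1238 rad/s.
Step 2 — Component impedances:
  R: Z = R = 34.8 Ω
  C: Z = 1/(jωC) = -j/(ω·C) = 0 - j179.5 Ω
Step 3 — Series combination: Z_total = R + C = 34.8 - j179.5 Ω = 182.9∠-79.0° Ω.

Z = 34.8 - j179.5 Ω = 182.9∠-79.0° Ω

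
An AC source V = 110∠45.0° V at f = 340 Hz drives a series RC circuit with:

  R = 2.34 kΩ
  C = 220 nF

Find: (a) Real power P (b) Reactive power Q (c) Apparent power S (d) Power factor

Step 1 — Angular frequency: ω = 2π·f = 2π·340 = 2136 rad/s.
Step 2 — Component impedances:
  R: Z = R = 2340 Ω
  C: Z = 1/(jωC) = -j/(ω·C) = 0 - j2128 Ω
Step 3 — Series combination: Z_total = R + C = 2340 - j2128 Ω = 3163∠-42.3° Ω.
Step 4 — Source phasor: V = 110∠45.0° V = 77.78 + j77.78 V.
Step 5 — Current: I = V / Z = 0.001651 + j0.03474 A = 0.03478∠87.3° A.
Step 6 — Complex power: S = V·I* = 2.831 - j2.574 VA.
Step 7 — Real power: P = Re(S) = 2.831 W.
Step 8 — Reactive power: Q = Im(S) = -2.574 VAR.
Step 9 — Apparent power: |S| = 3.826 VA.
Step 10 — Power factor: PF = P/|S| = 0.7399 (leading).

(a) P = 2.831 W  (b) Q = -2.574 VAR  (c) S = 3.826 VA  (d) PF = 0.7399 (leading)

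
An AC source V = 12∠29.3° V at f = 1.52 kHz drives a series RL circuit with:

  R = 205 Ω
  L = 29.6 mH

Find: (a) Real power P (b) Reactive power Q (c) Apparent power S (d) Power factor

Step 1 — Angular frequency: ω = 2π·f = 2π·1520 = 9550 rad/s.
Step 2 — Component impedances:
  R: Z = R = 205 Ω
  L: Z = jωL = j·9550·0.0296 = 0 + j282.7 Ω
Step 3 — Series combination: Z_total = R + L = 205 + j282.7 Ω = 349.2∠54.1° Ω.
Step 4 — Source phasor: V = 12∠29.3° V = 10.46 + j5.873 V.
Step 5 — Current: I = V / Z = 0.03121 - j0.01439 A = 0.03436∠-24.8° A.
Step 6 — Complex power: S = V·I* = 0.2421 + j0.3338 VA.
Step 7 — Real power: P = Re(S) = 0.2421 W.
Step 8 — Reactive power: Q = Im(S) = 0.3338 VAR.
Step 9 — Apparent power: |S| = 0.4124 VA.
Step 10 — Power factor: PF = P/|S| = 0.5871 (lagging).

(a) P = 0.2421 W  (b) Q = 0.3338 VAR  (c) S = 0.4124 VA  (d) PF = 0.5871 (lagging)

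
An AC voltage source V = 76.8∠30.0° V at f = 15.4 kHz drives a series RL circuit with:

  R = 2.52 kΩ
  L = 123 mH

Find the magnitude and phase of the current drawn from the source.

Step 1 — Angular frequency: ω = 2π·f = 2π·1.54e+04 = 9.676e+04 rad/s.
Step 2 — Component impedances:
  R: Z = R = 2520 Ω
  L: Z = jωL = j·9.676e+04·0.123 = 0 + j1.19e+04 Ω
Step 3 — Series combination: Z_total = R + L = 2520 + j1.19e+04 Ω = 1.217e+04∠78.0° Ω.
Step 4 — Source phasor: V = 76.8∠30.0° V = 66.51 + j38.4 V.
Step 5 — Ohm's law: I = V / Z_total = (66.51 + j38.4) / (2520 + j1.19e+04) = 0.004221 - j0.004695 A.
Step 6 — Convert to polar: |I| = 0.006313 A, ∠I = -48.0°.

I = 0.006313∠-48.0° A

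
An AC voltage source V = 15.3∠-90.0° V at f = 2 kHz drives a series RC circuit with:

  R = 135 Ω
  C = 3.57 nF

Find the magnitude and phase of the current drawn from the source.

Step 1 — Angular frequency: ω = 2π·f = 2π·2000 = 1.257e+04 rad/s.
Step 2 — Component impedances:
  R: Z = R = 135 Ω
  C: Z = 1/(jωC) = -j/(ω·C) = 0 - j2.229e+04 Ω
Step 3 — Series combination: Z_total = R + C = 135 - j2.229e+04 Ω = 2.229e+04∠-89.7° Ω.
Step 4 — Source phasor: V = 15.3∠-90.0° V = 0 - j15.3 V.
Step 5 — Ohm's law: I = V / Z_total = (0 - j15.3) / (135 - j2.229e+04) = 0.0006864 - j4.157e-06 A.
Step 6 — Convert to polar: |I| = 0.0006864 A, ∠I = -0.3°.

I = 0.0006864∠-0.3° A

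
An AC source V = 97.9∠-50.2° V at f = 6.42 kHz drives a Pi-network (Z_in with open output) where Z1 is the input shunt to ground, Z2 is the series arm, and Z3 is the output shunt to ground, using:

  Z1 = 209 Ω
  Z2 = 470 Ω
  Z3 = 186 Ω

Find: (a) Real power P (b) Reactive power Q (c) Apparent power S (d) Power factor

Step 1 — Angular frequency: ω = 2π·f = 2π·6420 = 4.034e+04 rad/s.
Step 2 — Component impedances:
  Z1: Z = R = 209 Ω
  Z2: Z = R = 470 Ω
  Z3: Z = R = 186 Ω
Step 3 — With open output, the series arm Z2 and the output shunt Z3 appear in series to ground: Z2 + Z3 = 656 Ω.
Step 4 — Parallel with input shunt Z1: Z_in = Z1 || (Z2 + Z3) = 158.5 Ω = 158.5∠0.0° Ω.
Step 5 — Source phasor: V = 97.9∠-50.2° V = 62.67 - j75.21 V.
Step 6 — Current: I = V / Z = 0.3954 - j0.4745 A = 0.6177∠-50.2° A.
Step 7 — Complex power: S = V·I* = 60.47 VA.
Step 8 — Real power: P = Re(S) = 60.47 W.
Step 9 — Reactive power: Q = Im(S) = 0 VAR.
Step 10 — Apparent power: |S| = 60.47 VA.
Step 11 — Power factor: PF = P/|S| = 1 (unity).

(a) P = 60.47 W  (b) Q = 0 VAR  (c) S = 60.47 VA  (d) PF = 1 (unity)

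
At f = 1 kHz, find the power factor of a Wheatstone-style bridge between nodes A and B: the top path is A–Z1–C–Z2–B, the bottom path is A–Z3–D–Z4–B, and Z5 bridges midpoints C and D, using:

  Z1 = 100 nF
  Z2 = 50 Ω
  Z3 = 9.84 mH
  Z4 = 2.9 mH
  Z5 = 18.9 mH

Step 1 — Angular frequency: ω = 2π·f = 2π·1000 = 6283 rad/s.
Step 2 — Component impedances:
  Z1: Z = 1/(jωC) = -j/(ω·C) = 0 - j1592 Ω
  Z2: Z = R = 50 Ω
  Z3: Z = jωL = j·6283·0.00984 = 0 + j61.83 Ω
  Z4: Z = jωL = j·6283·0.0029 = 0 + j18.22 Ω
  Z5: Z = jωL = j·6283·0.0189 = 0 + j118.8 Ω
Step 3 — Bridge requires nodal analysis (the Z5 bridge couples midpoints C and D, so the two paths cannot be reduced to a simple series/parallel combination). Setting node B to ground and injecting 1 A at node A, the 3-node admittance system at A, C, D solves to V_A = Z_AB = 0.3516 + j81.72 Ω = 81.72∠89.8° Ω.
Step 4 — Power factor: PF = cos(φ) = Re(Z)/|Z| = 0.3516/81.72 = 0.004302.
Step 5 — Type: Im(Z) = 81.72 ⇒ lagging (phase φ = 89.8°).

PF = 0.004302 (lagging, φ = 89.8°)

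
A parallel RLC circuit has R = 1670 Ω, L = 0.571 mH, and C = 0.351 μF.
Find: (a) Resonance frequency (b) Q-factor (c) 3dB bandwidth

Step 1 — Resonance: ω₀ = 1/√(LC) = 1/√(0.000571·3.51e-07) = 7.064e+04 rad/s.
Step 2 — f₀ = ω₀/(2π) = 1.124e+04 Hz.
Step 3 — Parallel Q: Q = R/(ω₀L) = 1670/(7.064e+04·0.000571) = 41.4.
Step 4 — Bandwidth: Δω = ω₀/Q = 1706 rad/s; BW = Δω/(2π) = 271.5 Hz.

(a) f₀ = 1.124e+04 Hz  (b) Q = 41.4  (c) BW = 271.5 Hz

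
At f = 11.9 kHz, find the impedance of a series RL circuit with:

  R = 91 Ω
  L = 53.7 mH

Step 1 — Angular frequency: ω = 2π·f = 2π·1.19e+04 = 7.477e+04 rad/s.
Step 2 — Component impedances:
  R: Z = R = 91 Ω
  L: Z = jωL = j·7.477e+04·0.0537 = 0 + j4015 Ω
Step 3 — Series combination: Z_total = R + L = 91 + j4015 Ω = 4016∠88.7° Ω.

Z = 91 + j4015 Ω = 4016∠88.7° Ω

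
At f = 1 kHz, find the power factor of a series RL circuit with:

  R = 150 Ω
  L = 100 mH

Step 1 — Angular frequency: ω = 2π·f = 2π·1000 = 6283 rad/s.
Step 2 — Component impedances:
  R: Z = R = 150 Ω
  L: Z = jωL = j·6283·0.1 = 0 + j628.3 Ω
Step 3 — Series combination: Z_total = R + L = 150 + j628.3 Ω = 646∠76.6° Ω.
Step 4 — Power factor: PF = cos(φ) = Re(Z)/|Z| = 150/646 = 0.2322.
Step 5 — Type: Im(Z) = 628.3 ⇒ lagging (phase φ = 76.6°).

PF = 0.2322 (lagging, φ = 76.6°)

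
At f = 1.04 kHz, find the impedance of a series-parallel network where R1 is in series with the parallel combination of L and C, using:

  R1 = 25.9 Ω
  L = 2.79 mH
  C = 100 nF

Step 1 — Angular frequency: ω = 2π·f = 2π·1040 = 6535 rad/s.
Step 2 — Component impedances:
  R1: Z = R = 25.9 Ω
  L: Z = jωL = j·6535·0.00279 = 0 + j18.23 Ω
  C: Z = 1/(jωC) = -j/(ω·C) = 0 - j1530 Ω
Step 3 — Parallel branch: L || C = 1/(1/L + 1/C) = 0 + j18.45 Ω.
Step 4 — Series with R1: Z_total = R1 + (L || C) = 25.9 + j18.45 Ω = 31.8∠35.5° Ω.

Z = 25.9 + j18.45 Ω = 31.8∠35.5° Ω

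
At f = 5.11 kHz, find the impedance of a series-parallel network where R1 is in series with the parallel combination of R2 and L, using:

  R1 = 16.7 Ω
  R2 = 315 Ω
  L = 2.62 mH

Step 1 — Angular frequency: ω = 2π·f = 2π·5110 = 3.211e+04 rad/s.
Step 2 — Component impedances:
  R1: Z = R = 16.7 Ω
  R2: Z = R = 315 Ω
  L: Z = jωL = j·3.211e+04·0.00262 = 0 + j84.12 Ω
Step 3 — Parallel branch: R2 || L = 1/(1/R2 + 1/L) = 20.97 + j78.52 Ω.
Step 4 — Series with R1: Z_total = R1 + (R2 || L) = 37.67 + j78.52 Ω = 87.09∠64.4° Ω.

Z = 37.67 + j78.52 Ω = 87.09∠64.4° Ω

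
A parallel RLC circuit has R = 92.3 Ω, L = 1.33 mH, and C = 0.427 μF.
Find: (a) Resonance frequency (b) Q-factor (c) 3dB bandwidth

Step 1 — Resonance: ω₀ = 1/√(LC) = 1/√(0.00133·4.27e-07) = 4.196e+04 rad/s.
Step 2 — f₀ = ω₀/(2π) = 6679 Hz.
Step 3 — Parallel Q: Q = R/(ω₀L) = 92.3/(4.196e+04·0.00133) = 1.654.
Step 4 — Bandwidth: Δω = ω₀/Q = 2.537e+04 rad/s; BW = Δω/(2π) = 4038 Hz.

(a) f₀ = 6679 Hz  (b) Q = 1.654  (c) BW = 4038 Hz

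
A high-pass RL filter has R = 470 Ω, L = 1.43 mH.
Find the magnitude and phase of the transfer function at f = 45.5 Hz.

Step 1 — Angular frequency: ω = 2π·45.5 = 285.9 rad/s.
Step 2 — Transfer function: H(jω) = jωL/(R + jωL).
Step 3 — Numerator jωL = j·0.4088; denominator R + jωL = 470 + j0.4088.
Step 4 — H = 7.566e-07 + j0.0008698.
Step 5 — Magnitude: |H| = 0.0008698 (-61.2 dB); phase: φ = 90.0°.

|H| = 0.0008698 (-61.2 dB), φ = 90.0°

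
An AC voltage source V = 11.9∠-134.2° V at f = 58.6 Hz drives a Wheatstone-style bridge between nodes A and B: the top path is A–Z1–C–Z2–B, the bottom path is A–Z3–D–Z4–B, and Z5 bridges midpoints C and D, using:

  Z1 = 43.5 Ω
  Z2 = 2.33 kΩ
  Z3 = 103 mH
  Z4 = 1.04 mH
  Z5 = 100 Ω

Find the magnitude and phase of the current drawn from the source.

Step 1 — Angular frequency: ω = 2π·f = 2π·58.6 = 368.2 rad/s.
Step 2 — Component impedances:
  Z1: Z = R = 43.5 Ω
  Z2: Z = R = 2330 Ω
  Z3: Z = jωL = j·368.2·0.103 = 0 + j37.92 Ω
  Z4: Z = jωL = j·368.2·0.00104 = 0 + j0.3829 Ω
  Z5: Z = R = 100 Ω
Step 3 — Bridge requires nodal analysis (the Z5 bridge couples midpoints C and D, so the two paths cannot be reduced to a simple series/parallel combination). Setting node B to ground and injecting 1 A at node A, the 3-node admittance system at A, C, D solves to V_A = Z_AB = 9.615 + j35.69 Ω = 36.96∠74.9° Ω.
Step 4 — Source phasor: V = 11.9∠-134.2° V = -8.296 - j8.531 V.
Step 5 — Ohm's law: I = V / Z_total = (-8.296 - j8.531) / (9.615 + j35.69) = -0.2812 + j0.1567 A.
Step 6 — Convert to polar: |I| = 0.3219 A, ∠I = 150.9°.

I = 0.3219∠150.9° A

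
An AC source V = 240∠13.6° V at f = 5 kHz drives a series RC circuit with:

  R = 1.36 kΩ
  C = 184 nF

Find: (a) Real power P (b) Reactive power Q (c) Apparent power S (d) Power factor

Step 1 — Angular frequency: ω = 2π·f = 2π·5000 = 3.142e+04 rad/s.
Step 2 — Component impedances:
  R: Z = R = 1360 Ω
  C: Z = 1/(jωC) = -j/(ω·C) = 0 - j173 Ω
Step 3 — Series combination: Z_total = R + C = 1360 - j173 Ω = 1371∠-7.2° Ω.
Step 4 — Source phasor: V = 240∠13.6° V = 233.3 + j56.43 V.
Step 5 — Current: I = V / Z = 0.1636 + j0.06231 A = 0.1751∠20.8° A.
Step 6 — Complex power: S = V·I* = 41.68 - j5.302 VA.
Step 7 — Real power: P = Re(S) = 41.68 W.
Step 8 — Reactive power: Q = Im(S) = -5.302 VAR.
Step 9 — Apparent power: |S| = 42.01 VA.
Step 10 — Power factor: PF = P/|S| = 0.992 (leading).

(a) P = 41.68 W  (b) Q = -5.302 VAR  (c) S = 42.01 VA  (d) PF = 0.992 (leading)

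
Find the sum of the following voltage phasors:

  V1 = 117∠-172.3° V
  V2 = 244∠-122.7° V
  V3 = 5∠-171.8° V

Step 1 — Convert each phasor to rectangular form:
  V1 = 117·(cos(-172.3°) + j·sin(-172.3°)) = -115.9 - j15.68 V
  V2 = 244·(cos(-122.7°) + j·sin(-122.7°)) = -131.8 - j205.3 V
  V3 = 5·(cos(-171.8°) + j·sin(-171.8°)) = -4.949 - j0.7131 V
Step 2 — Sum components: V_total = -252.7 - j221.7 V.
Step 3 — Convert to polar: |V_total| = 336.2 V, ∠V_total = -138.7°.

V_total = 336.2∠-138.7° V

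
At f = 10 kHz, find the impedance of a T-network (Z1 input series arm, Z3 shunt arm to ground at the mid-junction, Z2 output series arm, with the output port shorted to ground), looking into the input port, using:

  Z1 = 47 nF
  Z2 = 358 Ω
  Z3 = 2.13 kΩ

Step 1 — Angular frequency: ω = 2π·f = 2π·1e+04 = 6.283e+04 rad/s.
Step 2 — Component impedances:
  Z1: Z = 1/(jωC) = -j/(ω·C) = 0 - j338.6 Ω
  Z2: Z = R = 358 Ω
  Z3: Z = R = 2130 Ω
Step 3 — With the output port shorted to ground, the output series arm Z2 runs from the junction to ground; the shunt arm Z3 also runs from the junction to ground. They appear in parallel: Z3 || Z2 = 306.5 Ω.
Step 4 — Series with input arm Z1: Z_in = Z1 + (Z3 || Z2) = 306.5 - j338.6 Ω = 456.7∠-47.9° Ω.

Z = 306.5 - j338.6 Ω = 456.7∠-47.9° Ω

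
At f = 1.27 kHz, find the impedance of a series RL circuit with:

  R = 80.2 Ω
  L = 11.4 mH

Step 1 — Angular frequency: ω = 2π·f = 2π·1270 = 7980 rad/s.
Step 2 — Component impedances:
  R: Z = R = 80.2 Ω
  L: Z = jωL = j·7980·0.0114 = 0 + j90.97 Ω
Step 3 — Series combination: Z_total = R + L = 80.2 + j90.97 Ω = 121.3∠48.6° Ω.

Z = 80.2 + j90.97 Ω = 121.3∠48.6° Ω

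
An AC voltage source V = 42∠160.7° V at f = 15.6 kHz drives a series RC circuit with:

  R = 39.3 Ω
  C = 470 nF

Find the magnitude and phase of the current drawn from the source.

Step 1 — Angular frequency: ω = 2π·f = 2π·1.56e+04 = 9.802e+04 rad/s.
Step 2 — Component impedances:
  R: Z = R = 39.3 Ω
  C: Z = 1/(jωC) = -j/(ω·C) = 0 - j21.71 Ω
Step 3 — Series combination: Z_total = R + C = 39.3 - j21.71 Ω = 44.9∠-28.9° Ω.
Step 4 — Source phasor: V = 42∠160.7° V = -39.64 + j13.88 V.
Step 5 — Ohm's law: I = V / Z_total = (-39.64 + j13.88) / (39.3 - j21.71) = -0.9224 - j0.1562 A.
Step 6 — Convert to polar: |I| = 0.9355 A, ∠I = -170.4°.

I = 0.9355∠-170.4° A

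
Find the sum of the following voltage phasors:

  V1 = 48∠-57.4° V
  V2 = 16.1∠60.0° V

Step 1 — Convert each phasor to rectangular form:
  V1 = 48·(cos(-57.4°) + j·sin(-57.4°)) = 25.86 - j40.44 V
  V2 = 16.1·(cos(60.0°) + j·sin(60.0°)) = 8.05 + j13.94 V
Step 2 — Sum components: V_total = 33.91 - j26.49 V.
Step 3 — Convert to polar: |V_total| = 43.03 V, ∠V_total = -38.0°.

V_total = 43.03∠-38.0° V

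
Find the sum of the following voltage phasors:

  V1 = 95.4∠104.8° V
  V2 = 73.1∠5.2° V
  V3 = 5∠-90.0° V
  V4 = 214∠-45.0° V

Step 1 — Convert each phasor to rectangular form:
  V1 = 95.4·(cos(104.8°) + j·sin(104.8°)) = -24.37 + j92.23 V
  V2 = 73.1·(cos(5.2°) + j·sin(5.2°)) = 72.8 + j6.625 V
  V3 = 5·(cos(-90.0°) + j·sin(-90.0°)) = 0 - j5 V
  V4 = 214·(cos(-45.0°) + j·sin(-45.0°)) = 151.3 - j151.3 V
Step 2 — Sum components: V_total = 199.8 - j57.46 V.
Step 3 — Convert to polar: |V_total| = 207.9 V, ∠V_total = -16.0°.

V_total = 207.9∠-16.0° V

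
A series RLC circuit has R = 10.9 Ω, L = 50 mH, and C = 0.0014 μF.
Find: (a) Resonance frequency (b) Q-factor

Step 1 — Resonance condition Im(Z)=0 gives ω₀ = 1/√(LC).
Step 2 — ω₀ = 1/√(0.05·1.4e-09) = 1.195e+05 rad/s.
Step 3 — f₀ = ω₀/(2π) = 1.902e+04 Hz.
Step 4 — Series Q: Q = ω₀L/R = 1.195e+05·0.05/10.9 = 548.3.

(a) f₀ = 1.902e+04 Hz  (b) Q = 548.3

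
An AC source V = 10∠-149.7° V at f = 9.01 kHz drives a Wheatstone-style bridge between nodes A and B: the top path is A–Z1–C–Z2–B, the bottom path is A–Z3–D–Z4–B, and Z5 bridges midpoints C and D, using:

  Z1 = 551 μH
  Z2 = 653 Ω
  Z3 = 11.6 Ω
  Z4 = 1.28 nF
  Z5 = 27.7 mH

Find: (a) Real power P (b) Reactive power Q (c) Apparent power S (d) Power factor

Step 1 — Angular frequency: ω = 2π·f = 2π·9010 = 5.661e+04 rad/s.
Step 2 — Component impedances:
  Z1: Z = jωL = j·5.661e+04·0.000551 = 0 + j31.19 Ω
  Z2: Z = R = 653 Ω
  Z3: Z = R = 11.6 Ω
  Z4: Z = 1/(jωC) = -j/(ω·C) = 0 - j1.38e+04 Ω
  Z5: Z = jωL = j·5.661e+04·0.0277 = 0 + j1568 Ω
Step 3 — Bridge requires nodal analysis (the Z5 bridge couples midpoints C and D, so the two paths cannot be reduced to a simple series/parallel combination). Setting node B to ground and injecting 1 A at node A, the 3-node admittance system at A, C, D solves to V_A = Z_AB = 654.4 - j0.3619 Ω = 654.4∠-0.0° Ω.
Step 4 — Source phasor: V = 10∠-149.7° V = -8.634 - j5.045 V.
Step 5 — Current: I = V / Z = -0.01319 - j0.007717 A = 0.01528∠-149.7° A.
Step 6 — Complex power: S = V·I* = 0.1528 - j8.45e-05 VA.
Step 7 — Real power: P = Re(S) = 0.1528 W.
Step 8 — Reactive power: Q = Im(S) = -8.45e-05 VAR.
Step 9 — Apparent power: |S| = 0.1528 VA.
Step 10 — Power factor: PF = P/|S| = 1 (leading).

(a) P = 0.1528 W  (b) Q = -8.45e-05 VAR  (c) S = 0.1528 VA  (d) PF = 1 (leading)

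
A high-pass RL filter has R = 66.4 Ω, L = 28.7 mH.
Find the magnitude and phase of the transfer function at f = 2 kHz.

Step 1 — Angular frequency: ω = 2π·2000 = 1.257e+04 rad/s.
Step 2 — Transfer function: H(jω) = jωL/(R + jωL).
Step 3 — Numerator jωL = j·360.7; denominator R + jωL = 66.4 + j360.7.
Step 4 — H = 0.9672 + j0.1781.
Step 5 — Magnitude: |H| = 0.9835 (-0.1 dB); phase: φ = 10.4°.

|H| = 0.9835 (-0.1 dB), φ = 10.4°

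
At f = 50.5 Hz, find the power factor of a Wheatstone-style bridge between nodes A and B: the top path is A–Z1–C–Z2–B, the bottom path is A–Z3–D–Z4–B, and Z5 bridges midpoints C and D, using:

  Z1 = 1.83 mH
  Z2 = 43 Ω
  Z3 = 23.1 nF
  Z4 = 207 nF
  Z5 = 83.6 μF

Step 1 — Angular frequency: ω = 2π·f = 2π·50.5 = 317.3 rad/s.
Step 2 — Component impedances:
  Z1: Z = jωL = j·317.3·0.00183 = 0 + j0.5807 Ω
  Z2: Z = R = 43 Ω
  Z3: Z = 1/(jωC) = -j/(ω·C) = 0 - j1.364e+05 Ω
  Z4: Z = 1/(jωC) = -j/(ω·C) = 0 - j1.523e+04 Ω
  Z5: Z = 1/(jωC) = -j/(ω·C) = 0 - j37.7 Ω
Step 3 — Bridge requires nodal analysis (the Z5 bridge couples midpoints C and D, so the two paths cannot be reduced to a simple series/parallel combination). Setting node B to ground and injecting 1 A at node A, the 3-node admittance system at A, C, D solves to V_A = Z_AB = 43 + j0.4595 Ω = 43∠0.6° Ω.
Step 4 — Power factor: PF = cos(φ) = Re(Z)/|Z| = 42.9997/43.0021 = 0.9999.
Step 5 — Type: Im(Z) = 0.4595 ⇒ lagging (phase φ = 0.6°).

PF = 0.9999 (lagging, φ = 0.6°)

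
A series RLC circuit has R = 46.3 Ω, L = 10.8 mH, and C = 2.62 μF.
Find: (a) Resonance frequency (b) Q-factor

Step 1 — Resonance condition Im(Z)=0 gives ω₀ = 1/√(LC).
Step 2 — ω₀ = 1/√(0.0108·2.62e-06) = 5945 rad/s.
Step 3 — f₀ = ω₀/(2π) = 946.1 Hz.
Step 4 — Series Q: Q = ω₀L/R = 5945·0.0108/46.3 = 1.387.

(a) f₀ = 946.1 Hz  (b) Q = 1.387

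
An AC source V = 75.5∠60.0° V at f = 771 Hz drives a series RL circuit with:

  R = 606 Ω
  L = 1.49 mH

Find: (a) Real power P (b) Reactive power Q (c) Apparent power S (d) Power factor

Step 1 — Angular frequency: ω = 2π·f = 2π·771 = 4844 rad/s.
Step 2 — Component impedances:
  R: Z = R = 606 Ω
  L: Z = jωL = j·4844·0.00149 = 0 + j7.218 Ω
Step 3 — Series combination: Z_total = R + L = 606 + j7.218 Ω = 606∠0.7° Ω.
Step 4 — Source phasor: V = 75.5∠60.0° V = 37.75 + j65.38 V.
Step 5 — Current: I = V / Z = 0.06357 + j0.1071 A = 0.1246∠59.3° A.
Step 6 — Complex power: S = V·I* = 9.405 + j0.112 VA.
Step 7 — Real power: P = Re(S) = 9.405 W.
Step 8 — Reactive power: Q = Im(S) = 0.112 VAR.
Step 9 — Apparent power: |S| = 9.406 VA.
Step 10 — Power factor: PF = P/|S| = 0.9999 (lagging).

(a) P = 9.405 W  (b) Q = 0.112 VAR  (c) S = 9.406 VA  (d) PF = 0.9999 (lagging)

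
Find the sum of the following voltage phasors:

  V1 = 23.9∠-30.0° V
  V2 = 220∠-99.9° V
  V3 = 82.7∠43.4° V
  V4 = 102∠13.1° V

Step 1 — Convert each phasor to rectangular form:
  V1 = 23.9·(cos(-30.0°) + j·sin(-30.0°)) = 20.7 - j11.95 V
  V2 = 220·(cos(-99.9°) + j·sin(-99.9°)) = -37.82 - j216.7 V
  V3 = 82.7·(cos(43.4°) + j·sin(43.4°)) = 60.09 + j56.82 V
  V4 = 102·(cos(13.1°) + j·sin(13.1°)) = 99.35 + j23.12 V
Step 2 — Sum components: V_total = 142.3 - j148.7 V.
Step 3 — Convert to polar: |V_total| = 205.8 V, ∠V_total = -46.3°.

V_total = 205.8∠-46.3° V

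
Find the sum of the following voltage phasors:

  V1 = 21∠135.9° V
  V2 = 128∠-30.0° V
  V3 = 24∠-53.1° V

Step 1 — Convert each phasor to rectangular form:
  V1 = 21·(cos(135.9°) + j·sin(135.9°)) = -15.08 + j14.61 V
  V2 = 128·(cos(-30.0°) + j·sin(-30.0°)) = 110.9 - j64 V
  V3 = 24·(cos(-53.1°) + j·sin(-53.1°)) = 14.41 - j19.19 V
Step 2 — Sum components: V_total = 110.2 - j68.58 V.
Step 3 — Convert to polar: |V_total| = 129.8 V, ∠V_total = -31.9°.

V_total = 129.8∠-31.9° V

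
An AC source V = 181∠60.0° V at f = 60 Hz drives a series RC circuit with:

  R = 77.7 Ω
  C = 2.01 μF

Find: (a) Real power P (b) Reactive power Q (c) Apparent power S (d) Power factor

Step 1 — Angular frequency: ω = 2π·f = 2π·60 = 377 rad/s.
Step 2 — Component impedances:
  R: Z = R = 77.7 Ω
  C: Z = 1/(jωC) = -j/(ω·C) = 0 - j1320 Ω
Step 3 — Series combination: Z_total = R + C = 77.7 - j1320 Ω = 1322∠-86.6° Ω.
Step 4 — Source phasor: V = 181∠60.0° V = 90.5 + j156.8 V.
Step 5 — Current: I = V / Z = -0.1143 + j0.07531 A = 0.1369∠146.6° A.
Step 6 — Complex power: S = V·I* = 1.457 - j24.74 VA.
Step 7 — Real power: P = Re(S) = 1.457 W.
Step 8 — Reactive power: Q = Im(S) = -24.74 VAR.
Step 9 — Apparent power: |S| = 24.78 VA.
Step 10 — Power factor: PF = P/|S| = 0.05878 (leading).

(a) P = 1.457 W  (b) Q = -24.74 VAR  (c) S = 24.78 VA  (d) PF = 0.05878 (leading)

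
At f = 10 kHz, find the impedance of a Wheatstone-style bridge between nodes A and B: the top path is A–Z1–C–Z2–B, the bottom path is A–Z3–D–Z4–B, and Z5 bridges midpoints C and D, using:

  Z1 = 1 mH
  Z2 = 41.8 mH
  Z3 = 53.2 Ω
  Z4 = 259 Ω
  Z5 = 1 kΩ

Step 1 — Angular frequency: ω = 2π·f = 2π·1e+04 = 6.283e+04 rad/s.
Step 2 — Component impedances:
  Z1: Z = jωL = j·6.283e+04·0.001 = 0 + j62.83 Ω
  Z2: Z = jωL = j·6.283e+04·0.0418 = 0 + j2626 Ω
  Z3: Z = R = 53.2 Ω
  Z4: Z = R = 259 Ω
  Z5: Z = R = 1000 Ω
Step 3 — Bridge requires nodal analysis (the Z5 bridge couples midpoints C and D, so the two paths cannot be reduced to a simple series/parallel combination). Setting node B to ground and injecting 1 A at node A, the 3-node admittance system at A, C, D solves to V_A = Z_AB = 306.1 + j35.42 Ω = 308.1∠6.6° Ω.

Z = 306.1 + j35.42 Ω = 308.1∠6.6° Ω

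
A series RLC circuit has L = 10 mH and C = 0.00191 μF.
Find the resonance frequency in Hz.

Step 1 — Resonance condition Im(Z)=0 gives ω₀ = 1/√(LC).
Step 2 — ω₀ = 1/√(0.01·1.91e-09) = 2.288e+05 rad/s.
Step 3 — f₀ = ω₀/(2π) = 3.642e+04 Hz.

f₀ = 3.642e+04 Hz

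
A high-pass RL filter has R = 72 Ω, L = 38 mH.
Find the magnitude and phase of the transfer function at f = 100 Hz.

Step 1 — Angular frequency: ω = 2π·100 = 628.3 rad/s.
Step 2 — Transfer function: H(jω) = jωL/(R + jωL).
Step 3 — Numerator jωL = j·23.88; denominator R + jωL = 72 + j23.88.
Step 4 — H = 0.09907 + j0.2988.
Step 5 — Magnitude: |H| = 0.3148 (-10.0 dB); phase: φ = 71.7°.

|H| = 0.3148 (-10.0 dB), φ = 71.7°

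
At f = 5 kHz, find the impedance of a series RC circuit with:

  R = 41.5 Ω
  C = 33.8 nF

Step 1 — Angular frequency: ω = 2π·f = 2π·5000 = 3.142e+04 rad/s.
Step 2 — Component impedances:
  R: Z = R = 41.5 Ω
  C: Z = 1/(jωC) = -j/(ω·C) = 0 - j941.7 Ω
Step 3 — Series combination: Z_total = R + C = 41.5 - j941.7 Ω = 942.7∠-87.5° Ω.

Z = 41.5 - j941.7 Ω = 942.7∠-87.5° Ω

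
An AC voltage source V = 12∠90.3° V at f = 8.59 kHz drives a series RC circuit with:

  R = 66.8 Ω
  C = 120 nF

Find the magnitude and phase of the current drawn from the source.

Step 1 — Angular frequency: ω = 2π·f = 2π·8590 = 5.397e+04 rad/s.
Step 2 — Component impedances:
  R: Z = R = 66.8 Ω
  C: Z = 1/(jωC) = -j/(ω·C) = 0 - j154.4 Ω
Step 3 — Series combination: Z_total = R + C = 66.8 - j154.4 Ω = 168.2∠-66.6° Ω.
Step 4 — Source phasor: V = 12∠90.3° V = -0.06283 + j12 V.
Step 5 — Ohm's law: I = V / Z_total = (-0.06283 + j12) / (66.8 - j154.4) = -0.06561 + j0.02798 A.
Step 6 — Convert to polar: |I| = 0.07133 A, ∠I = 156.9°.

I = 0.07133∠156.9° A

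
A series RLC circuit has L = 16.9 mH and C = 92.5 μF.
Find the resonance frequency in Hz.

Step 1 — Resonance condition Im(Z)=0 gives ω₀ = 1/√(LC).
Step 2 — ω₀ = 1/√(0.0169·9.25e-05) = 799.8 rad/s.
Step 3 — f₀ = ω₀/(2π) = 127.3 Hz.

f₀ = 127.3 Hz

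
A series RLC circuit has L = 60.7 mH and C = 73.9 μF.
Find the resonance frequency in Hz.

Step 1 — Resonance condition Im(Z)=0 gives ω₀ = 1/√(LC).
Step 2 — ω₀ = 1/√(0.0607·7.39e-05) = 472.2 rad/s.
Step 3 — f₀ = ω₀/(2π) = 75.15 Hz.

f₀ = 75.15 Hz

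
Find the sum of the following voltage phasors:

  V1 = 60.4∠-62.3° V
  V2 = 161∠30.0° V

Step 1 — Convert each phasor to rectangular form:
  V1 = 60.4·(cos(-62.3°) + j·sin(-62.3°)) = 28.08 - j53.48 V
  V2 = 161·(cos(30.0°) + j·sin(30.0°)) = 139.4 + j80.5 V
Step 2 — Sum components: V_total = 167.5 + j27.02 V.
Step 3 — Convert to polar: |V_total| = 169.7 V, ∠V_total = 9.2°.

V_total = 169.7∠9.2° V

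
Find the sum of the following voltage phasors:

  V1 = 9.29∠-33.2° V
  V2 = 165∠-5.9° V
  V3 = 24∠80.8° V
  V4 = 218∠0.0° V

Step 1 — Convert each phasor to rectangular form:
  V1 = 9.29·(cos(-33.2°) + j·sin(-33.2°)) = 7.774 - j5.087 V
  V2 = 165·(cos(-5.9°) + j·sin(-5.9°)) = 164.1 - j16.96 V
  V3 = 24·(cos(80.8°) + j·sin(80.8°)) = 3.837 + j23.69 V
  V4 = 218·(cos(0.0°) + j·sin(0.0°)) = 218 V
Step 2 — Sum components: V_total = 393.7 + j1.644 V.
Step 3 — Convert to polar: |V_total| = 393.7 V, ∠V_total = 0.2°.

V_total = 393.7∠0.2° V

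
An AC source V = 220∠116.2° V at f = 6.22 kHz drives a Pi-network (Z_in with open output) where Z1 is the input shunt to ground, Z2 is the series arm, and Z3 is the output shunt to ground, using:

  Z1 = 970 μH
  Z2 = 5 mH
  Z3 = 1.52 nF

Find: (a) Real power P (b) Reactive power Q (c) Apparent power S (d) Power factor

Step 1 — Angular frequency: ω = 2π·f = 2π·6220 = 3.908e+04 rad/s.
Step 2 — Component impedances:
  Z1: Z = jωL = j·3.908e+04·0.00097 = 0 + j37.91 Ω
  Z2: Z = jωL = j·3.908e+04·0.005 = 0 + j195.4 Ω
  Z3: Z = 1/(jωC) = -j/(ω·C) = 0 - j1.683e+04 Ω
Step 3 — With open output, the series arm Z2 and the output shunt Z3 appear in series to ground: Z2 + Z3 = 0 - j1.664e+04 Ω.
Step 4 — Parallel with input shunt Z1: Z_in = Z1 || (Z2 + Z3) = 0 + j38 Ω = 38∠90.0° Ω.
Step 5 — Source phasor: V = 220∠116.2° V = -97.13 + j197.4 V.
Step 6 — Current: I = V / Z = 5.195 + j2.556 A = 5.79∠26.2° A.
Step 7 — Complex power: S = V·I* = 0 + j1274 VA.
Step 8 — Real power: P = Re(S) = 0 W.
Step 9 — Reactive power: Q = Im(S) = 1274 VAR.
Step 10 — Apparent power: |S| = 1274 VA.
Step 11 — Power factor: PF = P/|S| = 0 (lagging).

(a) P = 0 W  (b) Q = 1274 VAR  (c) S = 1274 VA  (d) PF = 0 (lagging)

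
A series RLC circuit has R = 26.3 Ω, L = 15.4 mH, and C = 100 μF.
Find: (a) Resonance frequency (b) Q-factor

Step 1 — Resonance condition Im(Z)=0 gives ω₀ = 1/√(LC).
Step 2 — ω₀ = 1/√(0.0154·0.0001) = 805.8 rad/s.
Step 3 — f₀ = ω₀/(2π) = 128.3 Hz.
Step 4 — Series Q: Q = ω₀L/R = 805.8·0.0154/26.3 = 0.4719.

(a) f₀ = 128.3 Hz  (b) Q = 0.4719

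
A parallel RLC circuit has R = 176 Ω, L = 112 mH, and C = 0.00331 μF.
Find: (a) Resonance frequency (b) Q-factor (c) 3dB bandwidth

Step 1 — Resonance: ω₀ = 1/√(LC) = 1/√(0.112·3.31e-09) = 5.194e+04 rad/s.
Step 2 — f₀ = ω₀/(2π) = 8266 Hz.
Step 3 — Parallel Q: Q = R/(ω₀L) = 176/(5.194e+04·0.112) = 0.03026.
Step 4 — Bandwidth: Δω = ω₀/Q = 1.717e+06 rad/s; BW = Δω/(2π) = 2.732e+05 Hz.

(a) f₀ = 8266 Hz  (b) Q = 0.03026  (c) BW = 2.732e+05 Hz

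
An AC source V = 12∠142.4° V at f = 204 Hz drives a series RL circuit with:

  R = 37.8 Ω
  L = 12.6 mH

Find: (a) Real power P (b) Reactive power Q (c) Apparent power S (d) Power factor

Step 1 — Angular frequency: ω = 2π·f = 2π·204 = 1282 rad/s.
Step 2 — Component impedances:
  R: Z = R = 37.8 Ω
  L: Z = jωL = j·1282·0.0126 = 0 + j16.15 Ω
Step 3 — Series combination: Z_total = R + L = 37.8 + j16.15 Ω = 41.11∠23.1° Ω.
Step 4 — Source phasor: V = 12∠142.4° V = -9.507 + j7.322 V.
Step 5 — Current: I = V / Z = -0.1427 + j0.2547 A = 0.2919∠119.3° A.
Step 6 — Complex power: S = V·I* = 3.221 + j1.376 VA.
Step 7 — Real power: P = Re(S) = 3.221 W.
Step 8 — Reactive power: Q = Im(S) = 1.376 VAR.
Step 9 — Apparent power: |S| = 3.503 VA.
Step 10 — Power factor: PF = P/|S| = 0.9196 (lagging).

(a) P = 3.221 W  (b) Q = 1.376 VAR  (c) S = 3.503 VA  (d) PF = 0.9196 (lagging)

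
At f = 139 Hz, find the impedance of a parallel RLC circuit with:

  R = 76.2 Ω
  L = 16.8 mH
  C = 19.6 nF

Step 1 — Angular frequency: ω = 2π·f = 2π·139 = 873.4 rad/s.
Step 2 — Component impedances:
  R: Z = R = 76.2 Ω
  L: Z = jωL = j·873.4·0.0168 = 0 + j14.67 Ω
  C: Z = 1/(jωC) = -j/(ω·C) = 0 - j5.842e+04 Ω
Step 3 — Parallel combination: 1/Z_total = 1/R + 1/L + 1/C; Z_total = 2.726 + j14.15 Ω = 14.41∠79.1° Ω.

Z = 2.726 + j14.15 Ω = 14.41∠79.1° Ω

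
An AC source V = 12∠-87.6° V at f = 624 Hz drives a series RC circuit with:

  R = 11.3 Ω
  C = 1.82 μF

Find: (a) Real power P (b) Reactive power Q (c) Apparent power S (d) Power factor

Step 1 — Angular frequency: ω = 2π·f = 2π·624 = 3921 rad/s.
Step 2 — Component impedances:
  R: Z = R = 11.3 Ω
  C: Z = 1/(jωC) = -j/(ω·C) = 0 - j140.1 Ω
Step 3 — Series combination: Z_total = R + C = 11.3 - j140.1 Ω = 140.6∠-85.4° Ω.
Step 4 — Source phasor: V = 12∠-87.6° V = 0.5025 - j11.99 V.
Step 5 — Current: I = V / Z = 0.08529 - j0.003291 A = 0.08535∠-2.2° A.
Step 6 — Complex power: S = V·I* = 0.08232 - j1.021 VA.
Step 7 — Real power: P = Re(S) = 0.08232 W.
Step 8 — Reactive power: Q = Im(S) = -1.021 VAR.
Step 9 — Apparent power: |S| = 1.024 VA.
Step 10 — Power factor: PF = P/|S| = 0.08037 (leading).

(a) P = 0.08232 W  (b) Q = -1.021 VAR  (c) S = 1.024 VA  (d) PF = 0.08037 (leading)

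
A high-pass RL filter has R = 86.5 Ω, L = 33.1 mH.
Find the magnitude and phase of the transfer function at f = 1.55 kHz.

Step 1 — Angular frequency: ω = 2π·1550 = 9739 rad/s.
Step 2 — Transfer function: H(jω) = jωL/(R + jωL).
Step 3 — Numerator jωL = j·322.4; denominator R + jωL = 86.5 + j322.4.
Step 4 — H = 0.9328 + j0.2503.
Step 5 — Magnitude: |H| = 0.9658 (-0.3 dB); phase: φ = 15.0°.

|H| = 0.9658 (-0.3 dB), φ = 15.0°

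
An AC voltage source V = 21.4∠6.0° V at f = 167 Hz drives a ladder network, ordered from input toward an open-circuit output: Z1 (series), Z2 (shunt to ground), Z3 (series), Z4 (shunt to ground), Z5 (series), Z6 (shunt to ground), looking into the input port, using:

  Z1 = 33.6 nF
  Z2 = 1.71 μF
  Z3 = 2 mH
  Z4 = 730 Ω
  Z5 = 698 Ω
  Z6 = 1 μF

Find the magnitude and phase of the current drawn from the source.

Step 1 — Angular frequency: ω = 2π·f = 2π·167 = 1049 rad/s.
Step 2 — Component impedances:
  Z1: Z = 1/(jωC) = -j/(ω·C) = 0 - j2.836e+04 Ω
  Z2: Z = 1/(jωC) = -j/(ω·C) = 0 - j557.3 Ω
  Z3: Z = jωL = j·1049·0.002 = 0 + j2.099 Ω
  Z4: Z = R = 730 Ω
  Z5: Z = R = 698 Ω
  Z6: Z = 1/(jωC) = -j/(ω·C) = 0 - j953 Ω
Step 3 — Ladder network (open output): work backward from the far end, alternating series and parallel combinations. Z_in = 194.9 - j2.862e+04 Ω = 2.862e+04∠-89.6° Ω.
Step 4 — Source phasor: V = 21.4∠6.0° V = 21.28 + j2.237 V.
Step 5 — Ohm's law: I = V / Z_total = (21.28 + j2.237) / (194.9 - j2.862e+04) = -7.309e-05 + j0.0007441 A.
Step 6 — Convert to polar: |I| = 0.0007477 A, ∠I = 95.6°.

I = 0.0007477∠95.6° A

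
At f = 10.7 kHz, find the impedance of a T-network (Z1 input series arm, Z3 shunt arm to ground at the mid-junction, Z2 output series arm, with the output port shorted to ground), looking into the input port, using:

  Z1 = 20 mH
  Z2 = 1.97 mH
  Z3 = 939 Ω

Step 1 — Angular frequency: ω = 2π·f = 2π·1.07e+04 = 6.723e+04 rad/s.
Step 2 — Component impedances:
  Z1: Z = jωL = j·6.723e+04·0.02 = 0 + j1345 Ω
  Z2: Z = jωL = j·6.723e+04·0.00197 = 0 + j132.4 Ω
  Z3: Z = R = 939 Ω
Step 3 — With the output port shorted to ground, the output series arm Z2 runs from the junction to ground; the shunt arm Z3 also runs from the junction to ground. They appear in parallel: Z3 || Z2 = 18.32 + j129.9 Ω.
Step 4 — Series with input arm Z1: Z_in = Z1 + (Z3 || Z2) = 18.32 + j1474 Ω = 1475∠89.3° Ω.

Z = 18.32 + j1474 Ω = 1475∠89.3° Ω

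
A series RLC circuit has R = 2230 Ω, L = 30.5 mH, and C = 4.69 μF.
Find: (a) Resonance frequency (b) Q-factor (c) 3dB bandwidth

Step 1 — Resonance condition Im(Z)=0 gives ω₀ = 1/√(LC).
Step 2 — ω₀ = 1/√(0.0305·4.69e-06) = 2644 rad/s.
Step 3 — f₀ = ω₀/(2π) = 420.8 Hz.
Step 4 — Series Q: Q = ω₀L/R = 2644·0.0305/2230 = 0.03616.
Step 5 — 3dB bandwidth: Δω = ω₀/Q = 7.311e+04 rad/s; BW = Δω/(2π) = 1.164e+04 Hz.

(a) f₀ = 420.8 Hz  (b) Q = 0.03616  (c) BW = 1.164e+04 Hz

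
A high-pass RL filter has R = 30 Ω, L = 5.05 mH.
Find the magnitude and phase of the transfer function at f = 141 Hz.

Step 1 — Angular frequency: ω = 2π·141 = 885.9 rad/s.
Step 2 — Transfer function: H(jω) = jωL/(R + jωL).
Step 3 — Numerator jωL = j·4.474; denominator R + jωL = 30 + j4.474.
Step 4 — H = 0.02176 + j0.1459.
Step 5 — Magnitude: |H| = 0.1475 (-16.6 dB); phase: φ = 81.5°.

|H| = 0.1475 (-16.6 dB), φ = 81.5°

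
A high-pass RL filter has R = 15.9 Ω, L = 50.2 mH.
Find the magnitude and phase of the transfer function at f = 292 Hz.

Step 1 — Angular frequency: ω = 2π·292 = 1835 rad/s.
Step 2 — Transfer function: H(jω) = jωL/(R + jωL).
Step 3 — Numerator jωL = j·92.1; denominator R + jωL = 15.9 + j92.1.
Step 4 — H = 0.9711 + j0.1676.
Step 5 — Magnitude: |H| = 0.9854 (-0.1 dB); phase: φ = 9.8°.

|H| = 0.9854 (-0.1 dB), φ = 9.8°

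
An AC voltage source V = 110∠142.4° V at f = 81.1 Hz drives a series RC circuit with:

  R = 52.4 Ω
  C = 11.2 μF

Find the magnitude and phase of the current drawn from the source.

Step 1 — Angular frequency: ω = 2π·f = 2π·81.1 = 509.6 rad/s.
Step 2 — Component impedances:
  R: Z = R = 52.4 Ω
  C: Z = 1/(jωC) = -j/(ω·C) = 0 - j175.2 Ω
Step 3 — Series combination: Z_total = R + C = 52.4 - j175.2 Ω = 182.9∠-73.4° Ω.
Step 4 — Source phasor: V = 110∠142.4° V = -87.15 + j67.12 V.
Step 5 — Ohm's law: I = V / Z_total = (-87.15 + j67.12) / (52.4 - j175.2) = -0.4881 - j0.3514 A.
Step 6 — Convert to polar: |I| = 0.6015 A, ∠I = -144.2°.

I = 0.6015∠-144.2° A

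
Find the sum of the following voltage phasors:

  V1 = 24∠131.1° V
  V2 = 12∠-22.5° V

Step 1 — Convert each phasor to rectangular form:
  V1 = 24·(cos(131.1°) + j·sin(131.1°)) = -15.78 + j18.09 V
  V2 = 12·(cos(-22.5°) + j·sin(-22.5°)) = 11.09 - j4.592 V
Step 2 — Sum components: V_total = -4.69 + j13.49 V.
Step 3 — Convert to polar: |V_total| = 14.29 V, ∠V_total = 109.2°.

V_total = 14.29∠109.2° V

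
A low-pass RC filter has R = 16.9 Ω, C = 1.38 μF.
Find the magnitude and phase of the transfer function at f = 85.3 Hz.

Step 1 — Angular frequency: ω = 2π·85.3 = 536 rad/s.
Step 2 — Transfer function: H(jω) = 1/(1 + jωRC).
Step 3 — Denominator: 1 + jωRC = 1 + j·536·16.9·1.38e-06 = 1 + j0.0125.
Step 4 — H = 0.9998 - j0.0125.
Step 5 — Magnitude: |H| = 0.9999 (-0.0 dB); phase: φ = -0.7°.

|H| = 0.9999 (-0.0 dB), φ = -0.7°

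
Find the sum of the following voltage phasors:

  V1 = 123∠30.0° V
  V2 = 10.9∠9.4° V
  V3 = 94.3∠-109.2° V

Step 1 — Convert each phasor to rectangular form:
  V1 = 123·(cos(30.0°) + j·sin(30.0°)) = 106.5 + j61.5 V
  V2 = 10.9·(cos(9.4°) + j·sin(9.4°)) = 10.75 + j1.78 V
  V3 = 94.3·(cos(-109.2°) + j·sin(-109.2°)) = -31.01 - j89.05 V
Step 2 — Sum components: V_total = 86.26 - j25.77 V.
Step 3 — Convert to polar: |V_total| = 90.03 V, ∠V_total = -16.6°.

V_total = 90.03∠-16.6° V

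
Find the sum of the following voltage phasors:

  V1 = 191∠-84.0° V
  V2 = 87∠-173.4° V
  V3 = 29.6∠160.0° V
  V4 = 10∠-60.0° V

Step 1 — Convert each phasor to rectangular form:
  V1 = 191·(cos(-84.0°) + j·sin(-84.0°)) = 19.96 - j190 V
  V2 = 87·(cos(-173.4°) + j·sin(-173.4°)) = -86.42 - j10 V
  V3 = 29.6·(cos(160.0°) + j·sin(160.0°)) = -27.81 + j10.12 V
  V4 = 10·(cos(-60.0°) + j·sin(-60.0°)) = 5 - j8.66 V
Step 2 — Sum components: V_total = -89.27 - j198.5 V.
Step 3 — Convert to polar: |V_total| = 217.6 V, ∠V_total = -114.2°.

V_total = 217.6∠-114.2° V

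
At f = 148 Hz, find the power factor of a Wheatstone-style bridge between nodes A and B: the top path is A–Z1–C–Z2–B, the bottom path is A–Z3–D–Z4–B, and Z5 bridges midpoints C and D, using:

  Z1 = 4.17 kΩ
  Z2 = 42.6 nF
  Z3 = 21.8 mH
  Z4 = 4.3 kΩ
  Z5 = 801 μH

Step 1 — Angular frequency: ω = 2π·f = 2π·148 = 929.9 rad/s.
Step 2 — Component impedances:
  Z1: Z = R = 4170 Ω
  Z2: Z = 1/(jωC) = -j/(ω·C) = 0 - j2.524e+04 Ω
  Z3: Z = jωL = j·929.9·0.0218 = 0 + j20.27 Ω
  Z4: Z = R = 4300 Ω
  Z5: Z = jωL = j·929.9·0.000801 = 0 + j0.7449 Ω
Step 3 — Bridge requires nodal analysis (the Z5 bridge couples midpoints C and D, so the two paths cannot be reduced to a simple series/parallel combination). Setting node B to ground and injecting 1 A at node A, the 3-node admittance system at A, C, D solves to V_A = Z_AB = 4179 - j691.6 Ω = 4236∠-9.4° Ω.
Step 4 — Power factor: PF = cos(φ) = Re(Z)/|Z| = 4178.8/4235.7 = 0.9866.
Step 5 — Type: Im(Z) = -691.6 ⇒ leading (phase φ = -9.4°).

PF = 0.9866 (leading, φ = -9.4°)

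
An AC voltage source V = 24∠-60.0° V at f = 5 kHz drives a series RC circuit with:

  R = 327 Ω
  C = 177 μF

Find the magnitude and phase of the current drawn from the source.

Step 1 — Angular frequency: ω = 2π·f = 2π·5000 = 3.142e+04 rad/s.
Step 2 — Component impedances:
  R: Z = R = 327 Ω
  C: Z = 1/(jωC) = -j/(ω·C) = 0 - j0.1798 Ω
Step 3 — Series combination: Z_total = R + C = 327 - j0.1798 Ω = 327∠-0.0° Ω.
Step 4 — Source phasor: V = 24∠-60.0° V = 12 - j20.78 V.
Step 5 — Ohm's law: I = V / Z_total = (12 - j20.78) / (327 - j0.1798) = 0.03673 - j0.06354 A.
Step 6 — Convert to polar: |I| = 0.07339 A, ∠I = -60.0°.

I = 0.07339∠-60.0° A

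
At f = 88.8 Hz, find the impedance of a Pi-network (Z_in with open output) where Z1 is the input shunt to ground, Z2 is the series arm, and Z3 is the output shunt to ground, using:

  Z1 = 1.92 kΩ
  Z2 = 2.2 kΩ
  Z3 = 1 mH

Step 1 — Angular frequency: ω = 2π·f = 2π·88.8 = 557.9 rad/s.
Step 2 — Component impedances:
  Z1: Z = R = 1920 Ω
  Z2: Z = R = 2200 Ω
  Z3: Z = jωL = j·557.9·0.001 = 0 + j0.5579 Ω
Step 3 — With open output, the series arm Z2 and the output shunt Z3 appear in series to ground: Z2 + Z3 = 2200 + j0.5579 Ω.
Step 4 — Parallel with input shunt Z1: Z_in = Z1 || (Z2 + Z3) = 1025 + j0.1212 Ω = 1025∠0.0° Ω.

Z = 1025 + j0.1212 Ω = 1025∠0.0° Ω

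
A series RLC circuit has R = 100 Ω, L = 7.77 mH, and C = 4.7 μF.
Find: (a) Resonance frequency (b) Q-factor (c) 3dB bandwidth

Step 1 — Resonance: ω₀ = 1/√(LC) = 1/√(0.00777·4.7e-06) = 5233 rad/s.
Step 2 — f₀ = ω₀/(2π) = 832.8 Hz.
Step 3 — Series Q: Q = ω₀L/R = 5233·0.00777/100 = 0.4066.
Step 4 — Bandwidth: Δω = ω₀/Q = 1.287e+04 rad/s; BW = Δω/(2π) = 2048 Hz.

(a) f₀ = 832.8 Hz  (b) Q = 0.4066  (c) BW = 2048 Hz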